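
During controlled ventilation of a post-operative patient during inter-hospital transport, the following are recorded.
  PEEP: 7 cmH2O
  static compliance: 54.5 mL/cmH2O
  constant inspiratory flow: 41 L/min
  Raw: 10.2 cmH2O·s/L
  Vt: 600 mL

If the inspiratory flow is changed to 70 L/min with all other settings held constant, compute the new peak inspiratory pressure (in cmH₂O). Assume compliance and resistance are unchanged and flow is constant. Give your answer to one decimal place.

Flow: 41 L/min ÷ 60 = 0.6833 L/s.
New flow: 70 L/min ÷ 60 = 1.1667 L/s.
PIP = Vt/C + R·V̇ + PEEP (constant-flow equation of motion).
Only the resistive term changes: ΔPIP = R × ΔV̇ = 10.2 × (1.1667 − 0.6833) = 10.2 × 0.4834 = 4.931 cmH2O.
Original PIP = 600/54.5 + 10.2×0.6833 + 7 = 24.979 cmH2O; new PIP = 24.979 + (4.931) = 29.91 cmH2O.

29.9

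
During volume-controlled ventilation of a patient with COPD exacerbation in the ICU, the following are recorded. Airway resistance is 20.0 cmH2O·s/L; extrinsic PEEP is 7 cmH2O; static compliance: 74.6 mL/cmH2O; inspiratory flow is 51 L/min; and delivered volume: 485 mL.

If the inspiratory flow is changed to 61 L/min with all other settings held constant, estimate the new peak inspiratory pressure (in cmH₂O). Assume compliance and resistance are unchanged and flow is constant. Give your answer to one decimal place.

Flow: 51 L/min ÷ 60 = 0.85 L/s.
New flow: 61 L/min ÷ 60 = 1.0167 L/s.
PIP = Vt/C + R·V̇ + PEEP (constant-flow equation of motion).
Only the resistive term changes: ΔPIP = R × ΔV̇ = 20.0 × (1.0167 − 0.85) = 20.0 × 0.1667 = 3.334 cmH2O.
Original PIP = 485/74.6 + 20.0×0.85 + 7 = 30.501 cmH2O; new PIP = 30.501 + (3.334) = 33.835 cmH2O.

33.8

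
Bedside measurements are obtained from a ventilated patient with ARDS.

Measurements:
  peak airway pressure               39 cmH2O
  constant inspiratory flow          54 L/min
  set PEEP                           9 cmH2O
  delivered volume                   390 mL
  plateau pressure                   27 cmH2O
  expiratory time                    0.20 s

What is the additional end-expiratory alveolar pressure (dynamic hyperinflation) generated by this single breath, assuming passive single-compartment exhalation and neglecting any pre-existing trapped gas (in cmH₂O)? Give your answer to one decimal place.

Flow: 54 L/min ÷ 60 = 0.9 L/s.
R = (PIP − Pplat)/V̇ = (39 − 27) / 0.9 = 12.0/0.9 = 13.333 cmH2O·s/L.
C = Vt/(Pplat − PEEP) = 390.0 / (27 − 9) = 390.0/18.0 = 21.667 mL/cmH2O.
τ = R × C = 13.333 × 0.02167 L/cmH2O = 0.2889 s.
Fraction remaining = e^(−Te/τ) = e^(−0.20/0.2889) = 0.5004; trapped volume = 390.0 × 0.5004 = 195.16 mL.
Additional alveolar pressure from trapping ≈ V_trapped / C = 195.16 / 21.667 = 9.007 cmH2O.

9.0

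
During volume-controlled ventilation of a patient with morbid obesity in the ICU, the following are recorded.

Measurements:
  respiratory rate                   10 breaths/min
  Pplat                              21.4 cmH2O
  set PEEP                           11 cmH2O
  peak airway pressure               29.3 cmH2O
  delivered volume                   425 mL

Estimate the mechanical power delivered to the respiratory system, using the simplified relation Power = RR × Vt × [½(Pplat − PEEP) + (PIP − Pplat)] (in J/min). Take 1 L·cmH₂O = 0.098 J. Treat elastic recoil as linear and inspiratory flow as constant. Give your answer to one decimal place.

Per-breath work = Vt × [½(Pplat−PEEP) + (PIP−Pplat)] = 0.425 × [0.5×10.4 + 7.9] = 0.425 × 13.1 = 5.568 L·cmH2O.
Power = 10 × 5.568 = 55.68 L·cmH2O/min.
× 0.098 J/(L·cmH2O) → 5.457 J/min.

5.5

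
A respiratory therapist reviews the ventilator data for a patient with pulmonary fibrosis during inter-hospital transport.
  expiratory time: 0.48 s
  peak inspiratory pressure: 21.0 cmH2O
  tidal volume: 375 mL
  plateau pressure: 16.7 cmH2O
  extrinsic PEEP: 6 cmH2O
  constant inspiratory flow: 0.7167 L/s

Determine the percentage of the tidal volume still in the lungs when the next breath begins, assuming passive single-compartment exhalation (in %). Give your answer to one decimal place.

10.2

R = (PIP − Pplat)/V̇ = (21.0 − 16.7) / 0.7167 = 4.3/0.7167 = 6.0 cmH2O·s/L.
C = Vt/(Pplat − PEEP) = 375.0 / (16.7 − 6) = 375.0/10.7 = 35.047 mL/cmH2O.
τ = R × C = 6.0 × 0.03505 L/cmH2O = 0.2103 s.
Fraction remaining at end-expiration = e^(−Te/τ) = e^(−0.48/0.2103) = 0.102 → 10.2%.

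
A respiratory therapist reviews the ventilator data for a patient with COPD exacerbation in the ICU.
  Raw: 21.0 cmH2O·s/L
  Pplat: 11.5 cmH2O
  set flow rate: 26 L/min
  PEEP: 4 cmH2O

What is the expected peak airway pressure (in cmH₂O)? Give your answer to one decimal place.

20.6

Flow: 26 L/min ÷ 60 = 0.4333 L/s.
PIP = Pplat + Raw × flow = 11.5 + 21.0 × 0.4333 = 11.5 + 9.099 = 20.599 cmH2O.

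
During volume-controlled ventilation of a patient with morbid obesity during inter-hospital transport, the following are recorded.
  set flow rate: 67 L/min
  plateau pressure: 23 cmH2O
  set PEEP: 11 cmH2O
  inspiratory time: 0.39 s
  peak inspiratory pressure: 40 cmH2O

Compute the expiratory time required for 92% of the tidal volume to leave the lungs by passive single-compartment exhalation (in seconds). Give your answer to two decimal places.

1.40

Flow: 67 L/min ÷ 60 = 1.1167 L/s.
Vt = flow × Ti = 1.1167 L/s × 0.39 s × 1000 mL/L = 435.51 mL.
R = (PIP − Pplat)/V̇ = (40 − 23) / 1.1167 = 17.0/1.1167 = 15.223 cmH2O·s/L.
C = Vt/(Pplat − PEEP) = 435.51 / (23 − 11) = 435.51/12.0 = 36.293 mL/cmH2O.
τ = R × C = 15.223 × 0.03629 L/cmH2O = 0.5524 s.
t = −τ·ln(1 − 0.92) = −0.5524·ln(0.08) = 1.395 s.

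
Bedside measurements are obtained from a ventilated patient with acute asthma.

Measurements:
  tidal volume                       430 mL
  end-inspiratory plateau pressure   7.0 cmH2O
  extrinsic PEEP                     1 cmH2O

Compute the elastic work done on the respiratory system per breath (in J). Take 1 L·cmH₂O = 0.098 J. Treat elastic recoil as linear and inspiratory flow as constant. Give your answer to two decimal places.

Elastic work ≈ ½ × (Pplat − PEEP) × Vt = 0.5 × (7.0 − 1) × 0.430 L = 0.5 × 6.0 × 0.430 = 1.29 L·cmH2O.
× 0.098 J/(L·cmH2O) → 0.1264 J.

0.13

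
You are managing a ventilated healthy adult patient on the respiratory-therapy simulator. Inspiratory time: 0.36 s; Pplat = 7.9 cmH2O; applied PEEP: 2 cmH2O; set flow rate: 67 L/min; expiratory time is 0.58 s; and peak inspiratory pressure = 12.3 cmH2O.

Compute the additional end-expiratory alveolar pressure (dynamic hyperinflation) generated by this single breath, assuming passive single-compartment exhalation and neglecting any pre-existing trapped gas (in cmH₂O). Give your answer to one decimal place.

0.7

Flow: 67 L/min ÷ 60 = 1.1167 L/s.
Vt = flow × Ti = 1.1167 L/s × 0.36 s × 1000 mL/L = 402.01 mL.
R = (PIP − Pplat)/V̇ = (12.3 − 7.9) / 1.1167 = 4.4/1.1167 = 3.94 cmH2O·s/L.
C = Vt/(Pplat − PEEP) = 402.01 / (7.9 − 2) = 402.01/5.9 = 68.137 mL/cmH2O.
τ = R × C = 3.94 × 0.06814 L/cmH2O = 0.2685 s.
Fraction remaining = e^(−Te/τ) = e^(−0.58/0.2685) = 0.1153; trapped volume = 402.01 × 0.1153 = 46.352 mL.
Additional alveolar pressure from trapping ≈ V_trapped / C = 46.352 / 68.137 = 0.6803 cmH2O.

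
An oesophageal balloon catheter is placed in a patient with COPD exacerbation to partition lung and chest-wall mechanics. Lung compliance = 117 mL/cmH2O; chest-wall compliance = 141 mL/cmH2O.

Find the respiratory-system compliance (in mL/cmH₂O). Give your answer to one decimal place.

Lung and chest wall are elastances in series: 1/Crs = 1/CL + 1/Ccw.
1/Crs = 1/117 + 1/141 = 0.01564.
Crs = 63.939 mL/cmH2O.

63.9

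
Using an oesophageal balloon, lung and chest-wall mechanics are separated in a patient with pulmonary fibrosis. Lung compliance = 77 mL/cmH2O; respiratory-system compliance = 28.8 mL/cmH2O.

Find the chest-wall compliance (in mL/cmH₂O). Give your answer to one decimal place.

1/Ccw = 1/Crs − 1/CL.
1/Ccw = 1/28.8 − 1/77 = 0.02174.
Ccw = 45.998 mL/cmH2O.

46.0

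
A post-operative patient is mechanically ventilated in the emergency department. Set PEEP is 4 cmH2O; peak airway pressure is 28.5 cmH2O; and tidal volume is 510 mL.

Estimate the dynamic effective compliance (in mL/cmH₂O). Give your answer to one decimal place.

Dynamic compliance = Vt / (PIP − PEEP) = 510 / (28.5 − 4) = 510 / 24.5 = 20.816 mL/cmH2O.

20.8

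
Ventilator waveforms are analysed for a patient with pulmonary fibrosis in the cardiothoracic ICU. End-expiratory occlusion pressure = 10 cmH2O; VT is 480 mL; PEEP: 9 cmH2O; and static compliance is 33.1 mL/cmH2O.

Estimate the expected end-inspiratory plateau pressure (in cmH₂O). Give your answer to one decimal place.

24.5

End-expiratory occlusion gives total PEEP = 10 cmH2O (intrinsic PEEP = 10 − 9 = 1). Use total PEEP for the elastic gradient.
Pplat = PEEPtotal + Vt / Cstat = 10 + 480 / 33.1 = 10 + 14.502 = 24.502 cmH2O.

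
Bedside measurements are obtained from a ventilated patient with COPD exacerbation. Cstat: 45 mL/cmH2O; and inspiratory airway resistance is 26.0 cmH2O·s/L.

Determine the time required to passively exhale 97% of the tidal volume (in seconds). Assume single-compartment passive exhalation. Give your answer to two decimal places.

τ = R × C = 26.0 × 45 mL/cmH2O = 26.0 × 0.045 L/cmH2O = 1.17 s.
Exhaled fraction f = 1 − e^(−t/τ) → t = −τ·ln(1 − f) = −1.17·ln(0.03) = 4.103 s.

4.10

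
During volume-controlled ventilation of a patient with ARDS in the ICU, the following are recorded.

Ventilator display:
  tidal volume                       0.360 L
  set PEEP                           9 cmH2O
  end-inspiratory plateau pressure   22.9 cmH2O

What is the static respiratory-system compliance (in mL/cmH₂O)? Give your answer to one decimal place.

Cstat = Vt / (Pplat − PEEP) = 360 / (22.9 − 9) = 360 / 13.9 = 25.899 mL/cmH2O.

25.9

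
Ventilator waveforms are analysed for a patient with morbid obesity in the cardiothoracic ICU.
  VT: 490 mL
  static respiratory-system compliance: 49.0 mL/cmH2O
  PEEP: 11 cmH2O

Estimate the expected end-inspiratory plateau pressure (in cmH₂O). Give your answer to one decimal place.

Pplat = PEEP + Vt / Cstat = 11 + 490 / 49.0 = 11 + 10.0 = 21.0 cmH2O.

21.0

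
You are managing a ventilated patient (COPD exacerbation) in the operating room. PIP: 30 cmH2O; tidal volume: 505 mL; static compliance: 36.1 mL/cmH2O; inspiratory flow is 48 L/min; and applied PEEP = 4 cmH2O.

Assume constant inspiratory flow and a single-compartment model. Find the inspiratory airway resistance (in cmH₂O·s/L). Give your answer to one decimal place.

15.0

Flow: 48 L/min ÷ 60 = 0.8 L/s.
Equation of motion (constant flow): PIP = Vt/C + R·V̇ + PEEP.
R·V̇ = PIP − Vt/C − PEEP = 30 − 505/36.1 − 4 = 30 − 13.989 − 4 = 12.011 cmH2O.
R = 12.011 / 0.8 = 15.014 cmH2O·s/L.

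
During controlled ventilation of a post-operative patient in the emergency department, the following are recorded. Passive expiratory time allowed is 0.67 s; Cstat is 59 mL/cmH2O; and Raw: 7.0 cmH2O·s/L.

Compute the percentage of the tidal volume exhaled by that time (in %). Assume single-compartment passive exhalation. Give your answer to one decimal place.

80.3

τ = R × C = 7.0 × 59 mL/cmH2O = 7.0 × 0.059 L/cmH2O = 0.413 s.
Passive exhalation: V(t)/V₀ = e^(−t/τ) = e^(−0.67/0.413) = 0.1974.
Fraction exhaled = 1 − 0.1974 = 0.8026 → 80.26%.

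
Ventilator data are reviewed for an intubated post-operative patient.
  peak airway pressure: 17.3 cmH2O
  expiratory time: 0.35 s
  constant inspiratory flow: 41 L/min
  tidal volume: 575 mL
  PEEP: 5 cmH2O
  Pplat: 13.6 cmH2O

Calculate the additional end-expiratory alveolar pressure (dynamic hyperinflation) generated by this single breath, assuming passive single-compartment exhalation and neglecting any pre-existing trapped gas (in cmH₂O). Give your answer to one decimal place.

Flow: 41 L/min ÷ 60 = 0.6833 L/s.
R = (PIP − Pplat)/V̇ = (17.3 − 13.6) / 0.6833 = 3.7/0.6833 = 5.415 cmH2O·s/L.
C = Vt/(Pplat − PEEP) = 575.0 / (13.6 − 5) = 575.0/8.6 = 66.86 mL/cmH2O.
τ = R × C = 5.415 × 0.06686 L/cmH2O = 0.362 s.
Fraction remaining = e^(−Te/τ) = e^(−0.35/0.362) = 0.3803; trapped volume = 575.0 × 0.3803 = 218.67 mL.
Additional alveolar pressure from trapping ≈ V_trapped / C = 218.67 / 66.86 = 3.271 cmH2O.

3.3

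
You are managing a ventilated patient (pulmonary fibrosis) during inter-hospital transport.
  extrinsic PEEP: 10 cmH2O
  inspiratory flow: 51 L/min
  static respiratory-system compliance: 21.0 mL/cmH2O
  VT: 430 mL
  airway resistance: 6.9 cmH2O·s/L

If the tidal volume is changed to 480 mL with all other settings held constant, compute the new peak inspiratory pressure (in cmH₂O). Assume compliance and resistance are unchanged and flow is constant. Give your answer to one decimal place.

38.7

Flow: 51 L/min ÷ 60 = 0.85 L/s.
PIP = Vt/C + R·V̇ + PEEP (constant-flow equation of motion).
Only the elastic term changes: ΔPIP = ΔVt / C = (480 − 430) / 21.0 = 2.381 cmH2O.
Original PIP = 430/21.0 + 6.9×0.85 + 10 = 36.341 cmH2O; new PIP = 36.341 + (2.381) = 38.722 cmH2O.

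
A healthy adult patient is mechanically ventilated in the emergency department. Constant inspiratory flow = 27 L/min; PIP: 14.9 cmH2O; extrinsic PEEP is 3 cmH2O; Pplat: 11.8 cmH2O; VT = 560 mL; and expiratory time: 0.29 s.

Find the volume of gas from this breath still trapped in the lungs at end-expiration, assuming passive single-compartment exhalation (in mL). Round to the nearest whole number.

Flow: 27 L/min ÷ 60 = 0.45 L/s.
R = (PIP − Pplat)/V̇ = (14.9 − 11.8) / 0.45 = 3.1/0.45 = 6.889 cmH2O·s/L.
C = Vt/(Pplat − PEEP) = 560.0 / (11.8 − 3) = 560.0/8.8 = 63.636 mL/cmH2O.
τ = R × C = 6.889 × 0.06364 L/cmH2O = 0.4384 s.
Fraction remaining = e^(−Te/τ) = e^(−0.29/0.4384) = 0.5161.
Trapped volume = 560.0 × 0.5161 = 289.02 mL.

289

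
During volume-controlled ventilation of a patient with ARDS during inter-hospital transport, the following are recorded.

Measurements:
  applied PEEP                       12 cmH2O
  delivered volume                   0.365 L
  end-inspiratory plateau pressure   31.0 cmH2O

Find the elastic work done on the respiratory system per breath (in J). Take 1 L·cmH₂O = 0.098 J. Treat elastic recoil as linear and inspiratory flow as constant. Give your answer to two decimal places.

Elastic work ≈ ½ × (Pplat − PEEP) × Vt = 0.5 × (31.0 − 12) × 0.365 L = 0.5 × 19.0 × 0.365 = 3.468 L·cmH2O.
× 0.098 J/(L·cmH2O) → 0.3399 J.

0.34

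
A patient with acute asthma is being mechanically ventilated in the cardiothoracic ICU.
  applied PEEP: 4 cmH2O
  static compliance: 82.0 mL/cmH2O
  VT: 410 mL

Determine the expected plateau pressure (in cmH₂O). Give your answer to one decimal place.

9.0

Pplat = PEEP + Vt / Cstat = 4 + 410 / 82.0 = 4 + 5.0 = 9.0 cmH2O.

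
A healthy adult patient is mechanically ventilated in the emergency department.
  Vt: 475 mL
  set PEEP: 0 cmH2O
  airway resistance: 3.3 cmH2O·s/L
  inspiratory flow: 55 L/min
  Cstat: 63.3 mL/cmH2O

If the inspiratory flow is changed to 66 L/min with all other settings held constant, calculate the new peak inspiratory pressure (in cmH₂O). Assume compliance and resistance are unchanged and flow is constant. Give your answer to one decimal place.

Flow: 55 L/min ÷ 60 = 0.9167 L/s.
New flow: 66 L/min ÷ 60 = 1.1 L/s.
PIP = Vt/C + R·V̇ + PEEP (constant-flow equation of motion).
Only the resistive term changes: ΔPIP = R × ΔV̇ = 3.3 × (1.1 − 0.9167) = 3.3 × 0.1833 = 0.6049 cmH2O.
Original PIP = 475/63.3 + 3.3×0.9167 + 0 = 10.529 cmH2O; new PIP = 10.529 + (0.6049) = 11.134 cmH2O.

11.1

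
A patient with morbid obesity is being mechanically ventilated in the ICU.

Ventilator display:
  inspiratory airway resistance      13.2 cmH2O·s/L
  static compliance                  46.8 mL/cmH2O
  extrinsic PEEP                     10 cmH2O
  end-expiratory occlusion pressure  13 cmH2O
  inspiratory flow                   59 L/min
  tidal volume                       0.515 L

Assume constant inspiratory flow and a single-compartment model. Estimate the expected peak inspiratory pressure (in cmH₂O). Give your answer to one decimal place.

Flow: 59 L/min ÷ 60 = 0.9833 L/s.
Total PEEP = 13 cmH2O (set 10 + intrinsic 3); this is the baseline alveolar pressure.
Equation of motion (constant flow): PIP = Vt/C + R·V̇ + PEEP.
PIP = 515/46.8 + 13.2×0.9833 + 13 = 11.004 + 12.98 + 13 = 36.984 cmH2O.

37.0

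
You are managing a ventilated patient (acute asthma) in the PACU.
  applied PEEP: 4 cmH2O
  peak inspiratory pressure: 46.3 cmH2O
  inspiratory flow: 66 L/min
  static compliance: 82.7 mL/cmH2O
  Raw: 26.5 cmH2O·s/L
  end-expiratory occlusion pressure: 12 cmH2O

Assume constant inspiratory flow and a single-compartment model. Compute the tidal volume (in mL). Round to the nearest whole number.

Flow: 66 L/min ÷ 60 = 1.1 L/s.
Total PEEP = 12 cmH2O (set 4 + intrinsic 8); this is the baseline alveolar pressure.
Equation of motion (constant flow): PIP = Vt/C + R·V̇ + PEEP.
Vt/C = PIP − R·V̇ − PEEP = 46.3 − 29.15 − 12 = 5.15 cmH2O.
Vt = C × 5.15 = 82.7 × 5.15 = 425.91 mL.

426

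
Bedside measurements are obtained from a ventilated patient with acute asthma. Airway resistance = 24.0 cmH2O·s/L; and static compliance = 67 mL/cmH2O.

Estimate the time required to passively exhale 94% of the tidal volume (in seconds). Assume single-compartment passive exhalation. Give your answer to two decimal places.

τ = R × C = 24.0 × 67 mL/cmH2O = 24.0 × 0.067 L/cmH2O = 1.608 s.
Exhaled fraction f = 1 − e^(−t/τ) → t = −τ·ln(1 − f) = −1.608·ln(0.06) = 4.524 s.

4.52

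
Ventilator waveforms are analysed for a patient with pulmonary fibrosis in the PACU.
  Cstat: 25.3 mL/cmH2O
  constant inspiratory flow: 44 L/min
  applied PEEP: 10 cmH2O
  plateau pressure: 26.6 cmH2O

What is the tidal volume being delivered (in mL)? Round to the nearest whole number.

420

Vt = Cstat × (Pplat − PEEP) = 25.3 × (26.6 − 10) = 25.3 × 16.6 = 419.98 mL.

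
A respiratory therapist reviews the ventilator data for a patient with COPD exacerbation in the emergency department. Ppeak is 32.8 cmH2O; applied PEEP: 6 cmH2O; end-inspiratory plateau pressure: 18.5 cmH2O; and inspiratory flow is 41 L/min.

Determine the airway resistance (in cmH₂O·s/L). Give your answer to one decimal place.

Flow: 41 L/min ÷ 60 = 0.6833 L/s.
Raw = (PIP − Pplat) / flow = (32.8 − 18.5) / 0.6833 = 14.3 / 0.6833 = 20.928 cmH2O·s/L.

20.9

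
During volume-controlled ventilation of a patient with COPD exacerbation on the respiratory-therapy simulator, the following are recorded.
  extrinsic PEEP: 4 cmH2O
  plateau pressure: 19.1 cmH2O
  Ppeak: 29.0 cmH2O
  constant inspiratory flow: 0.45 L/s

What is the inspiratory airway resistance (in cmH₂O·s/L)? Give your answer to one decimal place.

Raw = (PIP − Pplat) / flow = (29.0 − 19.1) / 0.45 = 9.9 / 0.45 = 22.0 cmH2O·s/L.

22.0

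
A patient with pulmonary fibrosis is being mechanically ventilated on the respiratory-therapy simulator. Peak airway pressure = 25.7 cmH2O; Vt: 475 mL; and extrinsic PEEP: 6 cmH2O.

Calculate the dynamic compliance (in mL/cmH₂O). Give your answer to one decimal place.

24.1

Dynamic compliance = Vt / (PIP − PEEP) = 475 / (25.7 − 6) = 475 / 19.7 = 24.112 mL/cmH2O.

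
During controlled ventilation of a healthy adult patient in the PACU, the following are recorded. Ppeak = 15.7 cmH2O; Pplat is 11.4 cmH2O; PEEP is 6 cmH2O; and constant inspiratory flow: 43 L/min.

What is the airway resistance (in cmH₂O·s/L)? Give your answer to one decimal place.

Flow: 43 L/min ÷ 60 = 0.7167 L/s.
Raw = (PIP − Pplat) / flow = (15.7 − 11.4) / 0.7167 = 4.3 / 0.7167 = 6.0 cmH2O·s/L.

6.0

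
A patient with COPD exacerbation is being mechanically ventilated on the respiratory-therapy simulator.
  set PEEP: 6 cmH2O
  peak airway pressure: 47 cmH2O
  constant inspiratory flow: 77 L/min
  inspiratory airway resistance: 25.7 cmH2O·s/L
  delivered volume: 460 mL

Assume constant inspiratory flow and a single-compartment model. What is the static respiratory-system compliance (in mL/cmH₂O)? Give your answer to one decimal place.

Flow: 77 L/min ÷ 60 = 1.2833 L/s.
Equation of motion (constant flow): PIP = Vt/C + R·V̇ + PEEP.
Vt/C = PIP − R·V̇ − PEEP = 47 − 25.7×1.2833 − 6 = 47 − 32.981 − 6 = 8.019 cmH2O.
C = Vt / 8.019 = 460 / 8.019 = 57.364 mL/cmH2O.

57.4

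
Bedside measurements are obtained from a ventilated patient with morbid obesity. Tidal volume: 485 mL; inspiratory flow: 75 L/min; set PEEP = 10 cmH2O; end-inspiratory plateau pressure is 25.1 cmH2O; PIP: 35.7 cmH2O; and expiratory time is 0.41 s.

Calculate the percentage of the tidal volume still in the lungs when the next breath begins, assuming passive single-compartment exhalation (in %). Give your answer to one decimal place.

22.2

Flow: 75 L/min ÷ 60 = 1.25 L/s.
R = (PIP − Pplat)/V̇ = (35.7 − 25.1) / 1.25 = 10.6/1.25 = 8.48 cmH2O·s/L.
C = Vt/(Pplat − PEEP) = 485.0 / (25.1 − 10) = 485.0/15.1 = 32.119 mL/cmH2O.
τ = R × C = 8.48 × 0.03212 L/cmH2O = 0.2724 s.
Fraction remaining at end-expiration = e^(−Te/τ) = e^(−0.41/0.2724) = 0.222 → 22.2%.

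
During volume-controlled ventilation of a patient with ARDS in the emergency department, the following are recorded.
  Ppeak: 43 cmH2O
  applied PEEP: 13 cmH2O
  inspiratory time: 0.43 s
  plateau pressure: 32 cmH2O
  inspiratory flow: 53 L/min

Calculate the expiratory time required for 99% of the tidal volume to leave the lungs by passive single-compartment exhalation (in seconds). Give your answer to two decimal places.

1.15

Flow: 53 L/min ÷ 60 = 0.8833 L/s.
Vt = flow × Ti = 0.8833 L/s × 0.43 s × 1000 mL/L = 379.82 mL.
R = (PIP − Pplat)/V̇ = (43 − 32) / 0.8833 = 11.0/0.8833 = 12.453 cmH2O·s/L.
C = Vt/(Pplat − PEEP) = 379.82 / (32 − 13) = 379.82/19.0 = 19.991 mL/cmH2O.
τ = R × C = 12.453 × 0.01999 L/cmH2O = 0.2489 s.
t = −τ·ln(1 − 0.99) = −0.2489·ln(0.01) = 1.146 s.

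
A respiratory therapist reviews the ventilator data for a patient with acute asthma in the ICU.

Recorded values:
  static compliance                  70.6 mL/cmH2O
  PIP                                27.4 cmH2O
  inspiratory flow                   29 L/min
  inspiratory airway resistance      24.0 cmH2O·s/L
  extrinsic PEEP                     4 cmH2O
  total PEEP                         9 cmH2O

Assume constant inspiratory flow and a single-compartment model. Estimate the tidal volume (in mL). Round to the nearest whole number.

Flow: 29 L/min ÷ 60 = 0.4833 L/s.
Total PEEP = 9 cmH2O (set 4 + intrinsic 5); this is the baseline alveolar pressure.
Equation of motion (constant flow): PIP = Vt/C + R·V̇ + PEEP.
Vt/C = PIP − R·V̇ − PEEP = 27.4 − 11.599 − 9 = 6.801 cmH2O.
Vt = C × 6.801 = 70.6 × 6.801 = 480.15 mL.

480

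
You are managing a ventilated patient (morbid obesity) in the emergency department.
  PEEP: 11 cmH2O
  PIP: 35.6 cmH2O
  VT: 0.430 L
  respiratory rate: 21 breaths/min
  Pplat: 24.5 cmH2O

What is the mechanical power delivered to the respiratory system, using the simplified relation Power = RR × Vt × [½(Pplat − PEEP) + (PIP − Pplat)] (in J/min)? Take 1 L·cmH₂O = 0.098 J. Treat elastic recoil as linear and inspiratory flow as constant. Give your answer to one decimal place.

15.8

Per-breath work = Vt × [½(Pplat−PEEP) + (PIP−Pplat)] = 0.430 × [0.5×13.5 + 11.1] = 0.430 × 17.85 = 7.676 L·cmH2O.
Power = 21 × 7.676 = 161.2 L·cmH2O/min.
× 0.098 J/(L·cmH2O) → 15.798 J/min.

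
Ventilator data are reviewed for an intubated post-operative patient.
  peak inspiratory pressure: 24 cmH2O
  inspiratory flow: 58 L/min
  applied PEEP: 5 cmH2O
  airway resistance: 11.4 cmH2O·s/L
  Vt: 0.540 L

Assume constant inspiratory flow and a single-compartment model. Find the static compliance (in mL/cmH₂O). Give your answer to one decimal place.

67.7

Flow: 58 L/min ÷ 60 = 0.9667 L/s.
Equation of motion (constant flow): PIP = Vt/C + R·V̇ + PEEP.
Vt/C = PIP − R·V̇ − PEEP = 24 − 11.4×0.9667 − 5 = 24 − 11.02 − 5 = 7.98 cmH2O.
C = Vt / 7.98 = 540 / 7.98 = 67.669 mL/cmH2O.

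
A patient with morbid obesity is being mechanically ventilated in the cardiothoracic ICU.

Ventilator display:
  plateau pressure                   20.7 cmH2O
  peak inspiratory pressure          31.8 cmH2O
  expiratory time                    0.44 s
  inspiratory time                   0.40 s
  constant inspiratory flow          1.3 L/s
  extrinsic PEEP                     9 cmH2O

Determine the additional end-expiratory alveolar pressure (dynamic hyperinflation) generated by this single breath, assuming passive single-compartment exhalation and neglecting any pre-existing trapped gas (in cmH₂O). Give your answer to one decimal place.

Vt = flow × Ti = 1.3 L/s × 0.40 s × 1000 mL/L = 520.0 mL.
R = (PIP − Pplat)/V̇ = (31.8 − 20.7) / 1.3 = 11.1/1.3 = 8.538 cmH2O·s/L.
C = Vt/(Pplat − PEEP) = 520.0 / (20.7 − 9) = 520.0/11.7 = 44.444 mL/cmH2O.
τ = R × C = 8.538 × 0.04444 L/cmH2O = 0.3794 s.
Fraction remaining = e^(−Te/τ) = e^(−0.44/0.3794) = 0.3136; trapped volume = 520.0 × 0.3136 = 163.07 mL.
Additional alveolar pressure from trapping ≈ V_trapped / C = 163.07 / 44.444 = 3.669 cmH2O.

3.7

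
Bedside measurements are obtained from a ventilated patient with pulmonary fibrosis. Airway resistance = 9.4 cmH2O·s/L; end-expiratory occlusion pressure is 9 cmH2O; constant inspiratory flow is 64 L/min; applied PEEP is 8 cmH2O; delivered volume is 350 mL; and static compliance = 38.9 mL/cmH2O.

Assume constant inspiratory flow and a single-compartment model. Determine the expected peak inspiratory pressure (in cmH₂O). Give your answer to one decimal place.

Flow: 64 L/min ÷ 60 = 1.0667 L/s.
Total PEEP = 9 cmH2O (set 8 + intrinsic 1); this is the baseline alveolar pressure.
Equation of motion (constant flow): PIP = Vt/C + R·V̇ + PEEP.
PIP = 350/38.9 + 9.4×1.0667 + 9 = 8.997 + 10.027 + 9 = 28.024 cmH2O.

28.0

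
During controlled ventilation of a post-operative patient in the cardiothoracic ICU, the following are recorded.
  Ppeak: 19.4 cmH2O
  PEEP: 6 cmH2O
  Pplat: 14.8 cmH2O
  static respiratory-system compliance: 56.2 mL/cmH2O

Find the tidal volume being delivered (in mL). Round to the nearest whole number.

Vt = Cstat × (Pplat − PEEP) = 56.2 × (14.8 − 6) = 56.2 × 8.8 = 494.56 mL.

495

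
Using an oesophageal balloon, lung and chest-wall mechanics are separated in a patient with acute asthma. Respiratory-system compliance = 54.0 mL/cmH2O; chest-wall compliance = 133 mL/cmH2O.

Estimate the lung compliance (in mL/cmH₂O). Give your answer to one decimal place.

90.9

1/CL = 1/Crs − 1/Ccw.
1/CL = 1/54.0 − 1/133 = 0.011.
CL = 90.909 mL/cmH2O.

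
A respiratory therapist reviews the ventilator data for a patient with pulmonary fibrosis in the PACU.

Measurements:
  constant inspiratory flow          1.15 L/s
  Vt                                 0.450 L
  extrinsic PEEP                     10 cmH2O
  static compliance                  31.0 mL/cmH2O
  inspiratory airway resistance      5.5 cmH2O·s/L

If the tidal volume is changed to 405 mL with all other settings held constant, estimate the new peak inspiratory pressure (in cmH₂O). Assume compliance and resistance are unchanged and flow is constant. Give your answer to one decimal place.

29.4

PIP = Vt/C + R·V̇ + PEEP (constant-flow equation of motion).
Only the elastic term changes: ΔPIP = ΔVt / C = (405 − 450) / 31.0 = -1.452 cmH2O.
Original PIP = 450/31.0 + 5.5×1.15 + 10 = 30.841 cmH2O; new PIP = 30.841 + (-1.452) = 29.389 cmH2O.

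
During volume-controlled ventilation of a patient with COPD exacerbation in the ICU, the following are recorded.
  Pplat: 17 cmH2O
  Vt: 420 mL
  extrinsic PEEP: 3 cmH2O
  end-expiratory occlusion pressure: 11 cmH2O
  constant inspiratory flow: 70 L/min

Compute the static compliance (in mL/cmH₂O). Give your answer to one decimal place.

End-expiratory occlusion gives total PEEP = 11 cmH2O (intrinsic PEEP = 11 − 3 = 8). Use total PEEP for the elastic gradient.
Cstat = Vt / (Pplat − PEEPtotal) = 420 / (17 − 11) = 420 / 6.0 = 70.0 mL/cmH2O.

70.0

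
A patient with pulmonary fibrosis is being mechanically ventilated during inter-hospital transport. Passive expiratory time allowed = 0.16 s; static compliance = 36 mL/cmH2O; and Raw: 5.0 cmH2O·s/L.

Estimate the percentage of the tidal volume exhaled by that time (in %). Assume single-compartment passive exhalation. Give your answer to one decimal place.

τ = R × C = 5.0 × 36 mL/cmH2O = 5.0 × 0.036 L/cmH2O = 0.18 s.
Passive exhalation: V(t)/V₀ = e^(−t/τ) = e^(−0.16/0.18) = 0.4111.
Fraction exhaled = 1 − 0.4111 = 0.5889 → 58.89%.

58.9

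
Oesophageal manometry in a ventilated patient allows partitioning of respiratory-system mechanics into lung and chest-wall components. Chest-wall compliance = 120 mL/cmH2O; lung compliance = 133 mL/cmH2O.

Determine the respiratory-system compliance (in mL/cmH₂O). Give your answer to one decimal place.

Lung and chest wall are elastances in series: 1/Crs = 1/CL + 1/Ccw.
1/Crs = 1/133 + 1/120 = 0.01585.
Crs = 63.091 mL/cmH2O.

63.1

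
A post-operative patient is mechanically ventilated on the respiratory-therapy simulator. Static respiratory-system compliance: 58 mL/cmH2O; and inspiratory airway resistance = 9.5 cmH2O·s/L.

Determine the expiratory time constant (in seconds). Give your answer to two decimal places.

τ = R × C = 9.5 × 58 mL/cmH2O = 9.5 × 0.058 L/cmH2O = 0.551 s.

0.55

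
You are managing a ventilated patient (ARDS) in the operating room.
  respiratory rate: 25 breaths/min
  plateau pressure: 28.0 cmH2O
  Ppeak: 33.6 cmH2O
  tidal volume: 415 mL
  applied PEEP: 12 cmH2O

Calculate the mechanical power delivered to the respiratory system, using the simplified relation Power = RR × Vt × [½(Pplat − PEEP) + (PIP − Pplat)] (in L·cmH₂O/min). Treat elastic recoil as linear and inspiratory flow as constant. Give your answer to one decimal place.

Per-breath work = Vt × [½(Pplat−PEEP) + (PIP−Pplat)] = 0.415 × [0.5×16.0 + 5.6] = 0.415 × 13.6 = 5.644 L·cmH2O.
Power = 25 × 5.644 = 141.1 L·cmH2O/min.

141.1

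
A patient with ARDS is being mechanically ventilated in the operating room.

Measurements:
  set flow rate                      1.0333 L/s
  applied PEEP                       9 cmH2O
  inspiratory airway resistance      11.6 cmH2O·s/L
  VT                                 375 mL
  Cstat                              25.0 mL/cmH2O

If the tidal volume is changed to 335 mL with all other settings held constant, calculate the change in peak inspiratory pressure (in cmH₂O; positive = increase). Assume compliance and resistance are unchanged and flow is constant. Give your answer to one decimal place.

PIP = Vt/C + R·V̇ + PEEP (constant-flow equation of motion).
Only the elastic term changes: ΔPIP = ΔVt / C = (335 − 375) / 25.0 = -1.6 cmH2O.

-1.6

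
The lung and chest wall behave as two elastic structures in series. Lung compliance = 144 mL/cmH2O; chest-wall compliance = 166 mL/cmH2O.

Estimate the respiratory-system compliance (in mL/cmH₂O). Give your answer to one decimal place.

77.1

Lung and chest wall are elastances in series: 1/Crs = 1/CL + 1/Ccw.
1/Crs = 1/144 + 1/166 = 0.01297.
Crs = 77.101 mL/cmH2O.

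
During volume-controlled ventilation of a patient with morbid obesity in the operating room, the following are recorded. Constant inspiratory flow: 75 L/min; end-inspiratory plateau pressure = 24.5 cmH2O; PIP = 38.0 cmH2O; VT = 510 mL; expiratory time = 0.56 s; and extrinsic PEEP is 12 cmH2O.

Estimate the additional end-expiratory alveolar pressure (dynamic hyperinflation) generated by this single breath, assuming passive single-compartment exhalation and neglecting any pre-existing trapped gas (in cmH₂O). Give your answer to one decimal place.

Flow: 75 L/min ÷ 60 = 1.25 L/s.
R = (PIP − Pplat)/V̇ = (38.0 − 24.5) / 1.25 = 13.5/1.25 = 10.8 cmH2O·s/L.
C = Vt/(Pplat − PEEP) = 510.0 / (24.5 − 12) = 510.0/12.5 = 40.8 mL/cmH2O.
τ = R × C = 10.8 × 0.0408 L/cmH2O = 0.4406 s.
Fraction remaining = e^(−Te/τ) = e^(−0.56/0.4406) = 0.2806; trapped volume = 510.0 × 0.2806 = 143.11 mL.
Additional alveolar pressure from trapping ≈ V_trapped / C = 143.11 / 40.8 = 3.508 cmH2O.

3.5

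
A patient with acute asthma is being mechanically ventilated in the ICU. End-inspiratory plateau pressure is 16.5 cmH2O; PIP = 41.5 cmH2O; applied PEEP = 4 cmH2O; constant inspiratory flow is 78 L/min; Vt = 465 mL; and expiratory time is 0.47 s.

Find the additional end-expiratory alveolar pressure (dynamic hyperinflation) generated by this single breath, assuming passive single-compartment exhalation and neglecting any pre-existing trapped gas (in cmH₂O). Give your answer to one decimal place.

6.5

Flow: 78 L/min ÷ 60 = 1.3 L/s.
R = (PIP − Pplat)/V̇ = (41.5 − 16.5) / 1.3 = 25.0/1.3 = 19.231 cmH2O·s/L.
C = Vt/(Pplat − PEEP) = 465.0 / (16.5 − 4) = 465.0/12.5 = 37.2 mL/cmH2O.
τ = R × C = 19.231 × 0.0372 L/cmH2O = 0.7154 s.
Fraction remaining = e^(−Te/τ) = e^(−0.47/0.7154) = 0.5184; trapped volume = 465.0 × 0.5184 = 241.06 mL.
Additional alveolar pressure from trapping ≈ V_trapped / C = 241.06 / 37.2 = 6.48 cmH2O.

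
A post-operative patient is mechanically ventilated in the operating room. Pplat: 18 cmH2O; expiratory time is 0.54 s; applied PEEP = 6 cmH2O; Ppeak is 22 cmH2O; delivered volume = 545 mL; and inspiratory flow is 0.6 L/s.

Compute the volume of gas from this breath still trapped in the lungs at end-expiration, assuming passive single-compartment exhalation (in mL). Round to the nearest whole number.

R = (PIP − Pplat)/V̇ = (22 − 18) / 0.6 = 4.0/0.6 = 6.667 cmH2O·s/L.
C = Vt/(Pplat − PEEP) = 545.0 / (18 − 6) = 545.0/12.0 = 45.417 mL/cmH2O.
τ = R × C = 6.667 × 0.04542 L/cmH2O = 0.3028 s.
Fraction remaining = e^(−Te/τ) = e^(−0.54/0.3028) = 0.1681.
Trapped volume = 545.0 × 0.1681 = 91.615 mL.

92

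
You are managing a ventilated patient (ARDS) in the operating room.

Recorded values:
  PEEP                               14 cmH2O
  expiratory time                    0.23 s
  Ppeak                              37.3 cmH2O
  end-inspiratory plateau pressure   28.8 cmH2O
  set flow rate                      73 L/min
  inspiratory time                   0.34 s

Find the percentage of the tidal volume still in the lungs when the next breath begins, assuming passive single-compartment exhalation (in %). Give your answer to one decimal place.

30.8

Flow: 73 L/min ÷ 60 = 1.2167 L/s.
Vt = flow × Ti = 1.2167 L/s × 0.34 s × 1000 mL/L = 413.68 mL.
R = (PIP − Pplat)/V̇ = (37.3 − 28.8) / 1.2167 = 8.5/1.2167 = 6.986 cmH2O·s/L.
C = Vt/(Pplat − PEEP) = 413.68 / (28.8 − 14) = 413.68/14.8 = 27.951 mL/cmH2O.
τ = R × C = 6.986 × 0.02795 L/cmH2O = 0.1953 s.
Fraction remaining at end-expiration = e^(−Te/τ) = e^(−0.23/0.1953) = 0.308 → 30.8%.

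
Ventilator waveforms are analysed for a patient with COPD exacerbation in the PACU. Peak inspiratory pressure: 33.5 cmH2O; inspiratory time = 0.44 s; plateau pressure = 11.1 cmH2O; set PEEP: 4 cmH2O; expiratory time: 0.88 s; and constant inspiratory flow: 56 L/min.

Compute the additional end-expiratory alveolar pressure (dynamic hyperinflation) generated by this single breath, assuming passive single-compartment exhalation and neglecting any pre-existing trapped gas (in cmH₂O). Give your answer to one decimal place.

Flow: 56 L/min ÷ 60 = 0.9333 L/s.
Vt = flow × Ti = 0.9333 L/s × 0.44 s × 1000 mL/L = 410.65 mL.
R = (PIP − Pplat)/V̇ = (33.5 − 11.1) / 0.9333 = 22.4/0.9333 = 24.001 cmH2O·s/L.
C = Vt/(Pplat − PEEP) = 410.65 / (11.1 − 4) = 410.65/7.1 = 57.838 mL/cmH2O.
τ = R × C = 24.001 × 0.05784 L/cmH2O = 1.388 s.
Fraction remaining = e^(−Te/τ) = e^(−0.88/1.388) = 0.5305; trapped volume = 410.65 × 0.5305 = 217.85 mL.
Additional alveolar pressure from trapping ≈ V_trapped / C = 217.85 / 57.838 = 3.767 cmH2O.

3.8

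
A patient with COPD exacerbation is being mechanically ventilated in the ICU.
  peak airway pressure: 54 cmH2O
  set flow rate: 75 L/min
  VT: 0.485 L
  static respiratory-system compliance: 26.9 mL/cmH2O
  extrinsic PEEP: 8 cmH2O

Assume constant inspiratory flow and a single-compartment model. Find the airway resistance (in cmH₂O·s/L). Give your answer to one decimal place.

Flow: 75 L/min ÷ 60 = 1.25 L/s.
Equation of motion (constant flow): PIP = Vt/C + R·V̇ + PEEP.
R·V̇ = PIP − Vt/C − PEEP = 54 − 485/26.9 − 8 = 54 − 18.03 − 8 = 27.97 cmH2O.
R = 27.97 / 1.25 = 22.376 cmH2O·s/L.

22.4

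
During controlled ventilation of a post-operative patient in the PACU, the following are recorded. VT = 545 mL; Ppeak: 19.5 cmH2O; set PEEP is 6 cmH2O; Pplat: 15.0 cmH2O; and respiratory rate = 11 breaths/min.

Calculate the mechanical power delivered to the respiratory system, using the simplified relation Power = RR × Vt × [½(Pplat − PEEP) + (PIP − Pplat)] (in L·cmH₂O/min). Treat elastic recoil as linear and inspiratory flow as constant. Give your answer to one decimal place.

Per-breath work = Vt × [½(Pplat−PEEP) + (PIP−Pplat)] = 0.545 × [0.5×9.0 + 4.5] = 0.545 × 9.0 = 4.905 L·cmH2O.
Power = 11 × 4.905 = 53.955 L·cmH2O/min.

54.0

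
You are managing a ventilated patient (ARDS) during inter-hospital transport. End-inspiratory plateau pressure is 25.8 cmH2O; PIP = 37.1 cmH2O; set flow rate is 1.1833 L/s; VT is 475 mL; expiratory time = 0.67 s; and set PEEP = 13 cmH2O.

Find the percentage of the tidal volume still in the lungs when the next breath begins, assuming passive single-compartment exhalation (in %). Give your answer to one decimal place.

R = (PIP − Pplat)/V̇ = (37.1 − 25.8) / 1.1833 = 11.3/1.1833 = 9.55 cmH2O·s/L.
C = Vt/(Pplat − PEEP) = 475.0 / (25.8 − 13) = 475.0/12.8 = 37.109 mL/cmH2O.
τ = R × C = 9.55 × 0.03711 L/cmH2O = 0.3544 s.
Fraction remaining at end-expiration = e^(−Te/τ) = e^(−0.67/0.3544) = 0.151 → 15.1%.

15.1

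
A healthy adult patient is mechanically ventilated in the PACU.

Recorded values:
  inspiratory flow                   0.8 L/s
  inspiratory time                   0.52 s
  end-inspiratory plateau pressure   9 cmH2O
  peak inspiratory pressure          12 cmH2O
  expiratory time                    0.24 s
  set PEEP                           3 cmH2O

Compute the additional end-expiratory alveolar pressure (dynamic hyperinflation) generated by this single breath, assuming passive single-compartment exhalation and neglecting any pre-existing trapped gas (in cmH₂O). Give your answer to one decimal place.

Vt = flow × Ti = 0.8 L/s × 0.52 s × 1000 mL/L = 416.0 mL.
R = (PIP − Pplat)/V̇ = (12 − 9) / 0.8 = 3.0/0.8 = 3.75 cmH2O·s/L.
C = Vt/(Pplat − PEEP) = 416.0 / (9 − 3) = 416.0/6.0 = 69.333 mL/cmH2O.
τ = R × C = 3.75 × 0.06933 L/cmH2O = 0.26 s.
Fraction remaining = e^(−Te/τ) = e^(−0.24/0.26) = 0.3973; trapped volume = 416.0 × 0.3973 = 165.28 mL.
Additional alveolar pressure from trapping ≈ V_trapped / C = 165.28 / 69.333 = 2.384 cmH2O.

2.4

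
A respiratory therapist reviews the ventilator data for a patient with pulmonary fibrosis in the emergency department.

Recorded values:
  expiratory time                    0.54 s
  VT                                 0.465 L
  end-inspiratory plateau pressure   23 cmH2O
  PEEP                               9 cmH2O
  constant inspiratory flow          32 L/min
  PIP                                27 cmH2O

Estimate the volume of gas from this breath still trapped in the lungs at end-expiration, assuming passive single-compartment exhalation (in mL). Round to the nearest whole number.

Flow: 32 L/min ÷ 60 = 0.5333 L/s.
R = (PIP − Pplat)/V̇ = (27 − 23) / 0.5333 = 4.0/0.5333 = 7.5 cmH2O·s/L.
C = Vt/(Pplat − PEEP) = 465.0 / (23 − 9) = 465.0/14.0 = 33.214 mL/cmH2O.
τ = R × C = 7.5 × 0.03321 L/cmH2O = 0.2491 s.
Fraction remaining = e^(−Te/τ) = e^(−0.54/0.2491) = 0.1144.
Trapped volume = 465.0 × 0.1144 = 53.196 mL.

53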